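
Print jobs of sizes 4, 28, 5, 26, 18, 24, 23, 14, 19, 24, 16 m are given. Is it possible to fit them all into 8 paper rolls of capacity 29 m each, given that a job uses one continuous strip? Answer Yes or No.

Total = 201 m; ⌈201/29⌉ = 7.
8 print jobs each exceed half the capacity and cannot share a roll, forcing at least 8 paper rolls.
The bound of 8 does not rule out 8, but exhaustive search shows no assignment into 8 paper rolls of capacity 29 m exists — the minimum is 9.

No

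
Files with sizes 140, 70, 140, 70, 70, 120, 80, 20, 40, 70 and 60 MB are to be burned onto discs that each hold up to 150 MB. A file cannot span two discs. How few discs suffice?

Total = 140 + 140 + 120 + 80 + 70 + 70 + 70 + 70 + 60 + 40 + 20 = 880 MB.
Lower bound: ⌈880/150⌉ = 6 discs.
A packing using 7 discs:
  disc 1: 140 = 140
  disc 2: 140 = 140
  disc 3: 120 + 20 = 140
  disc 4: 80 + 70 = 150
  disc 5: 70 + 70 = 140
  disc 6: 70 + 60 = 130
  disc 7: 40 = 40
No arrangement into 6 discs stays within capacity, so 7 is optimal.

7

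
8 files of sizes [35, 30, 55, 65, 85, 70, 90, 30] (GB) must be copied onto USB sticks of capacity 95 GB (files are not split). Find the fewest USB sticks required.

6

Total = 90 + 85 + 70 + 65 + 55 + 35 + 30 + 30 = 460 GB.
Lower bound: ⌈460/95⌉ = 5 USB sticks.
A packing using 6 USB sticks:
  USB stick 1: 90 = 90
  USB stick 2: 85 = 85
  USB stick 3: 70 = 70
  USB stick 4: 65 + 30 = 95
  USB stick 5: 55 + 35 = 90
  USB stick 6: 30 = 30
No arrangement into 5 USB sticks stays within capacity, so 6 is optimal.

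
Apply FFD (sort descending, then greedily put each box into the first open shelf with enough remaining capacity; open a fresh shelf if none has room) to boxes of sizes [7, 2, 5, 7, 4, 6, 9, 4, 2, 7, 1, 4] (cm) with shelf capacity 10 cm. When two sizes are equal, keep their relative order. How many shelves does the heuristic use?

7

Sorted descending: 9, 7, 7, 7, 6, 5, 4, 4, 4, 2, 2, 1.
  9 → shelf 1 (new)  [load 9/10]
  7 → shelf 2 (new)  [load 7/10]
  7 → shelf 3 (new)  [load 7/10]
  7 → shelf 4 (new)  [load 7/10]
  6 → shelf 5 (new)  [load 6/10]
  5 → shelf 6 (new)  [load 5/10]
  4 → shelf 5  [load 10/10]
  4 → shelf 6  [load 9/10]
  4 → shelf 7 (new)  [load 4/10]
  2 → shelf 2  [load 9/10]
  2 → shelf 3  [load 9/10]
  1 → shelf 1  [load 10/10]
7 shelves opened.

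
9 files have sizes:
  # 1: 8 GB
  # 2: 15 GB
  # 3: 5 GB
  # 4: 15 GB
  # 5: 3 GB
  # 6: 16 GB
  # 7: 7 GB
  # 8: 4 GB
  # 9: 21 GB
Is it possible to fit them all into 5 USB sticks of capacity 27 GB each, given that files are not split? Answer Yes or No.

A valid assignment using 4 USB sticks:
  USB stick 1: 21 + 5 = 26
  USB stick 2: 16 + 8 + 3 = 27
  USB stick 3: 15 + 7 + 4 = 26
  USB stick 4: 15 = 15
That uses only 4 ≤ 5, so 5 USB sticks are enough.

Yes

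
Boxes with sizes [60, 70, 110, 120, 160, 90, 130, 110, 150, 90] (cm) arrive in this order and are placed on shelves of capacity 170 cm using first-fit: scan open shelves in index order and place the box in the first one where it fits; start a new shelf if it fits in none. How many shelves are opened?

  60 → shelf 1 (new)  [load 60/170]
  70 → shelf 1  [load 130/170]
  110 → shelf 2 (new)  [load 110/170]
  120 → shelf 3 (new)  [load 120/170]
  160 → shelf 4 (new)  [load 160/170]
  90 → shelf 5 (new)  [load 90/170]
  130 → shelf 6 (new)  [load 130/170]
  110 → shelf 7 (new)  [load 110/170]
  150 → shelf 8 (new)  [load 150/170]
  90 → shelf 9 (new)  [load 90/170]
9 shelves opened.

9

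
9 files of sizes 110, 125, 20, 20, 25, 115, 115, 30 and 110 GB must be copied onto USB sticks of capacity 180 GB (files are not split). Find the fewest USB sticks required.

5

Total = 125 + 115 + 115 + 110 + 110 + 30 + 25 + 20 + 20 = 670 GB.
Lower bound: ⌈670/180⌉ = 4 USB sticks.
Also, 5 files each exceed 90 GB, and no two of those can share a USB stick, so at least 5 USB sticks are needed.
A packing using 5 USB sticks:
  USB stick 1: 125 + 30 + 25 = 180
  USB stick 2: 115 + 20 + 20 = 155
  USB stick 3: 115 = 115
  USB stick 4: 110 = 110
  USB stick 5: 110 = 110
This matches the lower bound, so 5 is optimal.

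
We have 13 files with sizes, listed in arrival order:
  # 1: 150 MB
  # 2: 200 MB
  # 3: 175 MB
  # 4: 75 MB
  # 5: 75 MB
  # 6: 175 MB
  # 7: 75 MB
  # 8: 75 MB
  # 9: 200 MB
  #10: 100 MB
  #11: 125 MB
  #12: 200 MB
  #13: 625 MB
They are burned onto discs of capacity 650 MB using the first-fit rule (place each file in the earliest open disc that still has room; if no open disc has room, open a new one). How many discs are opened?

  150 → disc 1 (new)  [load 150/650]
  200 → disc 1  [load 350/650]
  175 → disc 1  [load 525/650]
  75 → disc 1  [load 600/650]
  75 → disc 2 (new)  [load 75/650]
  175 → disc 2  [load 250/650]
  75 → disc 2  [load 325/650]
  75 → disc 2  [load 400/650]
  200 → disc 2  [load 600/650]
  100 → disc 3 (new)  [load 100/650]
  125 → disc 3  [load 225/650]
  200 → disc 3  [load 425/650]
  625 → disc 4 (new)  [load 625/650]
4 discs opened.

4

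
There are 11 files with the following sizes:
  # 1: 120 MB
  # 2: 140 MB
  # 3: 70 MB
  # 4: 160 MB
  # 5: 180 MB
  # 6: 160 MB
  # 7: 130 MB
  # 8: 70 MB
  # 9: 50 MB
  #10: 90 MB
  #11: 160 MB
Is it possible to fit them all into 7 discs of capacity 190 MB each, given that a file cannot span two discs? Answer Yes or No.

No

Total = 1330 MB; ⌈1330/190⌉ = 7.
The bound of 7 does not rule out 7, but exhaustive search shows no assignment into 7 discs of capacity 190 MB exists — the minimum is 8.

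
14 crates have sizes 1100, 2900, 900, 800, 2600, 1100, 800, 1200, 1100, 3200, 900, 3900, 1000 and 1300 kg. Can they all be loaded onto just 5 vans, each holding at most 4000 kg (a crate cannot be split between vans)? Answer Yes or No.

Total = 22800 kg; ⌈22800/4000⌉ = 6.
At least 6 vans are required, but only 5 are allowed.

No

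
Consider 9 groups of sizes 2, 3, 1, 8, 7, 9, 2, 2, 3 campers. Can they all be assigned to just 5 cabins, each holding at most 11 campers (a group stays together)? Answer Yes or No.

Yes

A valid assignment using 4 cabins:
  cabin 1: 9 + 2 = 11
  cabin 2: 8 + 3 = 11
  cabin 3: 7 + 3 + 1 = 11
  cabin 4: 2 + 2 = 4
That uses only 4 ≤ 5, so 5 cabins are enough.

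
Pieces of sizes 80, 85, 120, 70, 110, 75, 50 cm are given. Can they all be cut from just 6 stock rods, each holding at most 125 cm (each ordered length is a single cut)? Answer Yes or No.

A valid assignment using 6 stock rods:
  stock rod 1: 120 = 120
  stock rod 2: 110 = 110
  stock rod 3: 85 = 85
  stock rod 4: 80 = 80
  stock rod 5: 75 + 50 = 125
  stock rod 6: 70 = 70
Every load is within 125 cm, so 6 stock rods suffice.

Yes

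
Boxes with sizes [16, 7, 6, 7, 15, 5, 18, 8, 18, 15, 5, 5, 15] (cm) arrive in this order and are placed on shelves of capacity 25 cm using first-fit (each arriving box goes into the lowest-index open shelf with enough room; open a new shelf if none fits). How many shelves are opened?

7

  16 → shelf 1 (new)  [load 16/25]
  7 → shelf 1  [load 23/25]
  6 → shelf 2 (new)  [load 6/25]
  7 → shelf 2  [load 13/25]
  15 → shelf 3 (new)  [load 15/25]
  5 → shelf 2  [load 18/25]
  18 → shelf 4 (new)  [load 18/25]
  8 → shelf 3  [load 23/25]
  18 → shelf 5 (new)  [load 18/25]
  15 → shelf 6 (new)  [load 15/25]
  5 → shelf 2  [load 23/25]
  5 → shelf 4  [load 23/25]
  15 → shelf 7 (new)  [load 15/25]
7 shelves opened.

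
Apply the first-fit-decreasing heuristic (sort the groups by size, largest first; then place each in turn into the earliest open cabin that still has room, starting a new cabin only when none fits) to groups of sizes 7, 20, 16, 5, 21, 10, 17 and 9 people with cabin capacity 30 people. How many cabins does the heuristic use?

4

Sorted descending: 21, 20, 17, 16, 10, 9, 7, 5.
  21 → cabin 1 (new)  [load 21/30]
  20 → cabin 2 (new)  [load 20/30]
  17 → cabin 3 (new)  [load 17/30]
  16 → cabin 4 (new)  [load 16/30]
  10 → cabin 2  [load 30/30]
  9 → cabin 1  [load 30/30]
  7 → cabin 3  [load 24/30]
  5 → cabin 3  [load 29/30]
4 cabins opened.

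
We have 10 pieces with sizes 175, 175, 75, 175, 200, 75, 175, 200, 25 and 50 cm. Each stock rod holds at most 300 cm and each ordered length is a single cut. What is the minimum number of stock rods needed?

Total = 200 + 200 + 175 + 175 + 175 + 175 + 75 + 75 + 50 + 25 = 1325 cm.
Lower bound: ⌈1325/300⌉ = 5 stock rods.
Also, 6 pieces each exceed 150 cm, and no two of those can share a stock rod, so at least 6 stock rods are needed.
A packing using 6 stock rods:
  stock rod 1: 200 + 75 + 25 = 300
  stock rod 2: 200 + 75 = 275
  stock rod 3: 175 + 50 = 225
  stock rod 4: 175 = 175
  stock rod 5: 175 = 175
  stock rod 6: 175 = 175
This matches the lower bound, so 6 is optimal.

6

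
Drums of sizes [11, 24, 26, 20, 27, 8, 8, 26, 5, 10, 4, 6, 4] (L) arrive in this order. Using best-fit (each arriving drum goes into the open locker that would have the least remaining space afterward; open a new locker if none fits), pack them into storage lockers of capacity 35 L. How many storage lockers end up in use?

  11 → locker 1 (new)  [load 11/35]
  24 → locker 1  [load 35/35]
  26 → locker 2 (new)  [load 26/35]
  20 → locker 3 (new)  [load 20/35]
  27 → locker 4 (new)  [load 27/35]
  8 → locker 4  [load 35/35]
  8 → locker 2  [load 34/35]
  26 → locker 5 (new)  [load 26/35]
  5 → locker 5  [load 31/35]
  10 → locker 3  [load 30/35]
  4 → locker 5  [load 35/35]
  6 → locker 6 (new)  [load 6/35]
  4 → locker 3  [load 34/35]
6 storage lockers opened.

6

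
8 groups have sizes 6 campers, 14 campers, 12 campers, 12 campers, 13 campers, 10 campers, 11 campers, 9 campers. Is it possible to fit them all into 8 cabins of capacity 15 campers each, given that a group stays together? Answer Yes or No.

Yes

A valid assignment using 7 cabins:
  cabin 1: 14 = 14
  cabin 2: 13 = 13
  cabin 3: 12 = 12
  cabin 4: 12 = 12
  cabin 5: 11 = 11
  cabin 6: 10 = 10
  cabin 7: 9 + 6 = 15
That uses only 7 ≤ 8, so 8 cabins are enough.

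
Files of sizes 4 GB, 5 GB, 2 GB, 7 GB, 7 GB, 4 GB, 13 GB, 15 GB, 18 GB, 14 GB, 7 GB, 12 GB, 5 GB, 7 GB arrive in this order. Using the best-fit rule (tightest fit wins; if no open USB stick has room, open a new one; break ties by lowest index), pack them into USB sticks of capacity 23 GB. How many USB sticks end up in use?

  4 → USB stick 1 (new)  [load 4/23]
  5 → USB stick 1  [load 9/23]
  2 → USB stick 1  [load 11/23]
  7 → USB stick 1  [load 18/23]
  7 → USB stick 2 (new)  [load 7/23]
  4 → USB stick 1  [load 22/23]
  13 → USB stick 2  [load 20/23]
  15 → USB stick 3 (new)  [load 15/23]
  18 → USB stick 4 (new)  [load 18/23]
  14 → USB stick 5 (new)  [load 14/23]
  7 → USB stick 3  [load 22/23]
  12 → USB stick 6 (new)  [load 12/23]
  5 → USB stick 4  [load 23/23]
  7 → USB stick 5  [load 21/23]
6 USB sticks opened.

6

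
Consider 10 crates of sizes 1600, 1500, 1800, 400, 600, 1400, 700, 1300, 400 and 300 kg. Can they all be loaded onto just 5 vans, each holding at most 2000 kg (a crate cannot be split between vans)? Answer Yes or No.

Total = 10000 kg; ⌈10000/2000⌉ = 5.
The bound of 5 does not rule out 5, but exhaustive search shows no assignment into 5 vans of capacity 2000 kg exists — the minimum is 6.

No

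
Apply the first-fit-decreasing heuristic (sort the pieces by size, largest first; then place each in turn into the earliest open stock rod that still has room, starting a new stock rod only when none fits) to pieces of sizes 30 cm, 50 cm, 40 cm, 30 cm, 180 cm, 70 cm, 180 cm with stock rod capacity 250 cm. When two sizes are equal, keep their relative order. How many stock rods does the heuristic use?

Sorted descending: 180, 180, 70, 50, 40, 30, 30.
  180 → stock rod 1 (new)  [load 180/250]
  180 → stock rod 2 (new)  [load 180/250]
  70 → stock rod 1  [load 250/250]
  50 → stock rod 2  [load 230/250]
  40 → stock rod 3 (new)  [load 40/250]
  30 → stock rod 3  [load 70/250]
  30 → stock rod 3  [load 100/250]
3 stock rods opened.

3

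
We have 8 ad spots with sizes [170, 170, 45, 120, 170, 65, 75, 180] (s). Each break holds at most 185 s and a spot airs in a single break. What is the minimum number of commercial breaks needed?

Total = 180 + 170 + 170 + 170 + 120 + 75 + 65 + 45 = 995 s.
Lower bound: ⌈995/185⌉ = 6 commercial breaks.
A packing using 6 commercial breaks:
  break 1: 180 = 180
  break 2: 170 = 170
  break 3: 170 = 170
  break 4: 170 = 170
  break 5: 120 + 65 = 185
  break 6: 75 + 45 = 120
This matches the lower bound, so 6 is optimal.

6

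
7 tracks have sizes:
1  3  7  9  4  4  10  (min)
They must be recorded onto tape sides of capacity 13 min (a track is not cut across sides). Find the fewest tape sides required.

3

Total = 10 + 9 + 7 + 4 + 4 + 3 + 1 = 38 min.
Lower bound: ⌈38/13⌉ = 3 tape sides.
A packing using 3 tape sides:
  side 1: 10 + 3 = 13
  side 2: 9 + 4 = 13
  side 3: 7 + 4 + 1 = 12
This matches the lower bound, so 3 is optimal.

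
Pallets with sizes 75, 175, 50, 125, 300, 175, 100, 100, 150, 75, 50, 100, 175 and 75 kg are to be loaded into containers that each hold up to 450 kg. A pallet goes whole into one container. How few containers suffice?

4

Total = 300 + 175 + 175 + 175 + 150 + 125 + 100 + 100 + 100 + 75 + 75 + 75 + 50 + 50 = 1725 kg.
Lower bound: ⌈1725/450⌉ = 4 containers.
A packing using 4 containers:
  container 1: 300 + 150 = 450
  container 2: 175 + 175 + 100 = 450
  container 3: 175 + 125 + 100 + 50 = 450
  container 4: 100 + 75 + 75 + 75 + 50 = 375
This matches the lower bound, so 4 is optimal.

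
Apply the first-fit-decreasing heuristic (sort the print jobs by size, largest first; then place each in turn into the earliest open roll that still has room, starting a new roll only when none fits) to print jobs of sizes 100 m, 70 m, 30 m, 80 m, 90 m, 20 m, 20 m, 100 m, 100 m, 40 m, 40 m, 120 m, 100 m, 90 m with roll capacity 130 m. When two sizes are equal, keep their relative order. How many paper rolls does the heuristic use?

Sorted descending: 120, 100, 100, 100, 100, 90, 90, 80, 70, 40, 40, 30, 20, 20.
  120 → roll 1 (new)  [load 120/130]
  100 → roll 2 (new)  [load 100/130]
  100 → roll 3 (new)  [load 100/130]
  100 → roll 4 (new)  [load 100/130]
  100 → roll 5 (new)  [load 100/130]
  90 → roll 6 (new)  [load 90/130]
  90 → roll 7 (new)  [load 90/130]
  80 → roll 8 (new)  [load 80/130]
  70 → roll 9 (new)  [load 70/130]
  40 → roll 6  [load 130/130]
  40 → roll 7  [load 130/130]
  30 → roll 2  [load 130/130]
  20 → roll 3  [load 120/130]
  20 → roll 4  [load 120/130]
9 paper rolls opened.

9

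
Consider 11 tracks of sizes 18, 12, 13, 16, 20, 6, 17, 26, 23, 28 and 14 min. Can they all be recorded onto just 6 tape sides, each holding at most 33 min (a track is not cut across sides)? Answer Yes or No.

No

Total = 193 min; ⌈193/33⌉ = 6.
The bound of 6 does not rule out 6, but exhaustive search shows no assignment into 6 tape sides of capacity 33 min exists — the minimum is 7.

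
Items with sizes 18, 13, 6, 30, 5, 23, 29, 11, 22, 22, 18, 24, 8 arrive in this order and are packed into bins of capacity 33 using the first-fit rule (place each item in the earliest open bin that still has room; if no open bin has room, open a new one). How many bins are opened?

  18 → bin 1 (new)  [load 18/33]
  13 → bin 1  [load 31/33]
  6 → bin 2 (new)  [load 6/33]
  30 → bin 3 (new)  [load 30/33]
  5 → bin 2  [load 11/33]
  23 → bin 4 (new)  [load 23/33]
  29 → bin 5 (new)  [load 29/33]
  11 → bin 2  [load 22/33]
  22 → bin 6 (new)  [load 22/33]
  22 → bin 7 (new)  [load 22/33]
  18 → bin 8 (new)  [load 18/33]
  24 → bin 9 (new)  [load 24/33]
  8 → bin 2  [load 30/33]
9 bins opened.

9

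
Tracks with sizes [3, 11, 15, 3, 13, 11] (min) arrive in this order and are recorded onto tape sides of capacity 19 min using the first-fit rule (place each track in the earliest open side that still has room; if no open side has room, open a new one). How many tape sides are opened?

  3 → side 1 (new)  [load 3/19]
  11 → side 1  [load 14/19]
  15 → side 2 (new)  [load 15/19]
  3 → side 1  [load 17/19]
  13 → side 3 (new)  [load 13/19]
  11 → side 4 (new)  [load 11/19]
4 tape sides opened.

4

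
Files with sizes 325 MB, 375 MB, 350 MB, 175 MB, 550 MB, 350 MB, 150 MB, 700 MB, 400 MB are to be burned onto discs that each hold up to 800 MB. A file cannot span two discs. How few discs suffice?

5

Total = 700 + 550 + 400 + 375 + 350 + 350 + 325 + 175 + 150 = 3375 MB.
Lower bound: ⌈3375/800⌉ = 5 discs.
A packing using 5 discs:
  disc 1: 700 = 700
  disc 2: 550 + 175 = 725
  disc 3: 400 + 375 = 775
  disc 4: 350 + 350 = 700
  disc 5: 325 + 150 = 475
This matches the lower bound, so 5 is optimal.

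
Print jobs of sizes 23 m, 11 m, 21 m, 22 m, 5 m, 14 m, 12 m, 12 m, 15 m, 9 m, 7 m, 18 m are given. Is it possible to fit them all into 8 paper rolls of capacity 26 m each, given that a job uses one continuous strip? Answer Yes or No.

A valid assignment using 7 paper rolls:
  roll 1: 23 = 23
  roll 2: 22 = 22
  roll 3: 21 + 5 = 26
  roll 4: 18 + 7 = 25
  roll 5: 15 + 11 = 26
  roll 6: 14 + 12 = 26
  roll 7: 12 + 9 = 21
That uses only 7 ≤ 8, so 8 paper rolls are enough.

Yes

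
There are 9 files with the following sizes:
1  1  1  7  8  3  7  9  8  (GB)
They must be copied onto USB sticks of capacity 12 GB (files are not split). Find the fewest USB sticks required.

5

Total = 9 + 8 + 8 + 7 + 7 + 3 + 1 + 1 + 1 = 45 GB.
Lower bound: ⌈45/12⌉ = 4 USB sticks.
Also, 5 files each exceed 6 GB, and no two of those can share a USB stick, so at least 5 USB sticks are needed.
A packing using 5 USB sticks:
  USB stick 1: 9 + 3 = 12
  USB stick 2: 8 + 1 + 1 + 1 = 11
  USB stick 3: 8 = 8
  USB stick 4: 7 = 7
  USB stick 5: 7 = 7
This matches the lower bound, so 5 is optimal.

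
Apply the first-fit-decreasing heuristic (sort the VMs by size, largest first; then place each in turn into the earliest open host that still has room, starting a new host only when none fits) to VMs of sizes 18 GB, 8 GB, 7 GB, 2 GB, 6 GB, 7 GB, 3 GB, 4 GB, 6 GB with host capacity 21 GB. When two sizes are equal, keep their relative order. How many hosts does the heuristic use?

Sorted descending: 18, 8, 7, 7, 6, 6, 4, 3, 2.
  18 → host 1 (new)  [load 18/21]
  8 → host 2 (new)  [load 8/21]
  7 → host 2  [load 15/21]
  7 → host 3 (new)  [load 7/21]
  6 → host 2  [load 21/21]
  6 → host 3  [load 13/21]
  4 → host 3  [load 17/21]
  3 → host 1  [load 21/21]
  2 → host 3  [load 19/21]
3 hosts opened.

3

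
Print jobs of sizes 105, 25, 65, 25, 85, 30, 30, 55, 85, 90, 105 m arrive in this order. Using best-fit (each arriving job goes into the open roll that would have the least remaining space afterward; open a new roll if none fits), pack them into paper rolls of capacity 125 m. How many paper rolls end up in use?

7

  105 → roll 1 (new)  [load 105/125]
  25 → roll 2 (new)  [load 25/125]
  65 → roll 2  [load 90/125]
  25 → roll 2  [load 115/125]
  85 → roll 3 (new)  [load 85/125]
  30 → roll 3  [load 115/125]
  30 → roll 4 (new)  [load 30/125]
  55 → roll 4  [load 85/125]
  85 → roll 5 (new)  [load 85/125]
  90 → roll 6 (new)  [load 90/125]
  105 → roll 7 (new)  [load 105/125]
7 paper rolls opened.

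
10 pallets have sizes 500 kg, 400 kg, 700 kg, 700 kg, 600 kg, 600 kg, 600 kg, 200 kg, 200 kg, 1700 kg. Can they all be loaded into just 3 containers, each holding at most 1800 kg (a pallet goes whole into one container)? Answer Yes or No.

No

Total = 6200 kg; ⌈6200/1800⌉ = 4.
At least 4 containers are required, but only 3 are allowed.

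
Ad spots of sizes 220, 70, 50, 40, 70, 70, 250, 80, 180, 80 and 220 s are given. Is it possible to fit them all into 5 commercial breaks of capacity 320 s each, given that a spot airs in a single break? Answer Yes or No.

Yes

A valid assignment using 5 commercial breaks:
  break 1: 250 + 70 = 320
  break 2: 220 + 80 = 300
  break 3: 220 + 80 = 300
  break 4: 180 + 70 + 70 = 320
  break 5: 50 + 40 = 90
Every load is within 320 s, so 5 commercial breaks suffice.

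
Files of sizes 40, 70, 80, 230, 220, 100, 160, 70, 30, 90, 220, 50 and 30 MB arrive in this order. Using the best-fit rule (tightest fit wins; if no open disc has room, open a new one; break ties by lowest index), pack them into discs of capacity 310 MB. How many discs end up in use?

  40 → disc 1 (new)  [load 40/310]
  70 → disc 1  [load 110/310]
  80 → disc 1  [load 190/310]
  230 → disc 2 (new)  [load 230/310]
  220 → disc 3 (new)  [load 220/310]
  100 → disc 1  [load 290/310]
  160 → disc 4 (new)  [load 160/310]
  70 → disc 2  [load 300/310]
  30 → disc 3  [load 250/310]
  90 → disc 4  [load 250/310]
  220 → disc 5 (new)  [load 220/310]
  50 → disc 3  [load 300/310]
  30 → disc 4  [load 280/310]
5 discs opened.

5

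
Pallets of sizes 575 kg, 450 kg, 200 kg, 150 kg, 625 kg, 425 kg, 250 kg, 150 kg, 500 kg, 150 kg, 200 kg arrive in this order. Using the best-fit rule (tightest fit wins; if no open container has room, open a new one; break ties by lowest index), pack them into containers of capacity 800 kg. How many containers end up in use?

  575 → container 1 (new)  [load 575/800]
  450 → container 2 (new)  [load 450/800]
  200 → container 1  [load 775/800]
  150 → container 2  [load 600/800]
  625 → container 3 (new)  [load 625/800]
  425 → container 4 (new)  [load 425/800]
  250 → container 4  [load 675/800]
  150 → container 3  [load 775/800]
  500 → container 5 (new)  [load 500/800]
  150 → container 2  [load 750/800]
  200 → container 5  [load 700/800]
5 containers opened.

5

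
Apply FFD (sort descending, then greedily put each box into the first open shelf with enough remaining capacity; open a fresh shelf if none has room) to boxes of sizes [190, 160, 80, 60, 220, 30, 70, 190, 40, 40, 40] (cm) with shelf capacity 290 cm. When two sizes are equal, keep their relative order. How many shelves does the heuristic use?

4

Sorted descending: 220, 190, 190, 160, 80, 70, 60, 40, 40, 40, 30.
  220 → shelf 1 (new)  [load 220/290]
  190 → shelf 2 (new)  [load 190/290]
  190 → shelf 3 (new)  [load 190/290]
  160 → shelf 4 (new)  [load 160/290]
  80 → shelf 2  [load 270/290]
  70 → shelf 1  [load 290/290]
  60 → shelf 3  [load 250/290]
  40 → shelf 3  [load 290/290]
  40 → shelf 4  [load 200/290]
  40 → shelf 4  [load 240/290]
  30 → shelf 4  [load 270/290]
4 shelves opened.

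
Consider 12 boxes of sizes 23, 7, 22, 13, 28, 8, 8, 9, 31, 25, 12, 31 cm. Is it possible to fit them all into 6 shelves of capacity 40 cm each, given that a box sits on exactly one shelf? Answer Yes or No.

A valid assignment using 6 shelves:
  shelf 1: 31 + 9 = 40
  shelf 2: 31 + 8 = 39
  shelf 3: 28 + 12 = 40
  shelf 4: 25 + 13 = 38
  shelf 5: 23 + 8 + 7 = 38
  shelf 6: 22 = 22
Every load is within 40 cm, so 6 shelves suffice.

Yes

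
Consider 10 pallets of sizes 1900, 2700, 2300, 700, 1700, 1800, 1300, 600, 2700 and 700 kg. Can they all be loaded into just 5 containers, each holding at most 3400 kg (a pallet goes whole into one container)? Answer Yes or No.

Total = 16400 kg; ⌈16400/3400⌉ = 5.
The bound of 5 does not rule out 5, but exhaustive search shows no assignment into 5 containers of capacity 3400 kg exists — the minimum is 6.

No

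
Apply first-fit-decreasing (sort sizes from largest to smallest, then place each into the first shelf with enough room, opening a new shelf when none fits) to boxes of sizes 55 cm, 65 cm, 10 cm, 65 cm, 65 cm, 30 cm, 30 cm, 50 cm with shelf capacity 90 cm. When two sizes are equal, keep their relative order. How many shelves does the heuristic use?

Sorted descending: 65, 65, 65, 55, 50, 30, 30, 10.
  65 → shelf 1 (new)  [load 65/90]
  65 → shelf 2 (new)  [load 65/90]
  65 → shelf 3 (new)  [load 65/90]
  55 → shelf 4 (new)  [load 55/90]
  50 → shelf 5 (new)  [load 50/90]
  30 → shelf 4  [load 85/90]
  30 → shelf 5  [load 80/90]
  10 → shelf 1  [load 75/90]
5 shelves opened.

5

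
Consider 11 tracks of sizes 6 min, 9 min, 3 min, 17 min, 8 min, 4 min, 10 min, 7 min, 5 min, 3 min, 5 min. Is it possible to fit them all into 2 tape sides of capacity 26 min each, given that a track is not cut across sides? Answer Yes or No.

No

Total = 77 min; ⌈77/26⌉ = 3.
At least 3 tape sides are required, but only 2 are allowed.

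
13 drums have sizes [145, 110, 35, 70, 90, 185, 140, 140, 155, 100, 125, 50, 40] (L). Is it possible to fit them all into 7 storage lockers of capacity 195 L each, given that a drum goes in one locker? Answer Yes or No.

Total = 1385 L; ⌈1385/195⌉ = 8.
At least 8 storage lockers are required, but only 7 are allowed.

No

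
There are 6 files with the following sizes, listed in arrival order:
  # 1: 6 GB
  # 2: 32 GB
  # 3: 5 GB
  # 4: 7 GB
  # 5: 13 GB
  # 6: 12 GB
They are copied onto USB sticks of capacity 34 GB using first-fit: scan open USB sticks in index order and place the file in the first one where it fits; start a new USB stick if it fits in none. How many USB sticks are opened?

3

  6 → USB stick 1 (new)  [load 6/34]
  32 → USB stick 2 (new)  [load 32/34]
  5 → USB stick 1  [load 11/34]
  7 → USB stick 1  [load 18/34]
  13 → USB stick 1  [load 31/34]
  12 → USB stick 3 (new)  [load 12/34]
3 USB sticks opened.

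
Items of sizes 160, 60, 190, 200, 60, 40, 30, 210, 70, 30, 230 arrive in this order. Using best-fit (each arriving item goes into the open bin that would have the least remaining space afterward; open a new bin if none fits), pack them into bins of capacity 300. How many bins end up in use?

  160 → bin 1 (new)  [load 160/300]
  60 → bin 1  [load 220/300]
  190 → bin 2 (new)  [load 190/300]
  200 → bin 3 (new)  [load 200/300]
  60 → bin 1  [load 280/300]
  40 → bin 3  [load 240/300]
  30 → bin 3  [load 270/300]
  210 → bin 4 (new)  [load 210/300]
  70 → bin 4  [load 280/300]
  30 → bin 3  [load 300/300]
  230 → bin 5 (new)  [load 230/300]
5 bins opened.

5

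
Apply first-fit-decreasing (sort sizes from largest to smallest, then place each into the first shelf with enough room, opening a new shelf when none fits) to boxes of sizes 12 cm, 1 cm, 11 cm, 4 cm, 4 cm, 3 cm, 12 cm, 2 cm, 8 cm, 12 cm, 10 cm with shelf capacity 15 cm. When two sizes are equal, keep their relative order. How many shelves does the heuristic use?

6

Sorted descending: 12, 12, 12, 11, 10, 8, 4, 4, 3, 2, 1.
  12 → shelf 1 (new)  [load 12/15]
  12 → shelf 2 (new)  [load 12/15]
  12 → shelf 3 (new)  [load 12/15]
  11 → shelf 4 (new)  [load 11/15]
  10 → shelf 5 (new)  [load 10/15]
  8 → shelf 6 (new)  [load 8/15]
  4 → shelf 4  [load 15/15]
  4 → shelf 5  [load 14/15]
  3 → shelf 1  [load 15/15]
  2 → shelf 2  [load 14/15]
  1 → shelf 2  [load 15/15]
6 shelves opened.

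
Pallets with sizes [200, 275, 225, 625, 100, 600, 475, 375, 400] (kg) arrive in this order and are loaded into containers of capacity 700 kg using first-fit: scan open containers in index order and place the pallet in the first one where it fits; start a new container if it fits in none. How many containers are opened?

  200 → container 1 (new)  [load 200/700]
  275 → container 1  [load 475/700]
  225 → container 1  [load 700/700]
  625 → container 2 (new)  [load 625/700]
  100 → container 3 (new)  [load 100/700]
  600 → container 3  [load 700/700]
  475 → container 4 (new)  [load 475/700]
  375 → container 5 (new)  [load 375/700]
  400 → container 6 (new)  [load 400/700]
6 containers opened.

6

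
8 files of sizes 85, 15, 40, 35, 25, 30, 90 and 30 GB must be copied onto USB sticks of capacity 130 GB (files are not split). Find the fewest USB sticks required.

3

Total = 90 + 85 + 40 + 35 + 30 + 30 + 25 + 15 = 350 GB.
Lower bound: ⌈350/130⌉ = 3 USB sticks.
A packing using 3 USB sticks:
  USB stick 1: 90 + 40 = 130
  USB stick 2: 85 + 35 = 120
  USB stick 3: 30 + 30 + 25 + 15 = 100
This matches the lower bound, so 3 is optimal.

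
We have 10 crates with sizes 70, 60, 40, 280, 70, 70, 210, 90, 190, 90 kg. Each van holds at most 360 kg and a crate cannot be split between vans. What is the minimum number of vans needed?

Total = 280 + 210 + 190 + 90 + 90 + 70 + 70 + 70 + 60 + 40 = 1170 kg.
Lower bound: ⌈1170/360⌉ = 4 vans.
A packing using 4 vans:
  van 1: 280 + 70 = 350
  van 2: 210 + 90 + 60 = 360
  van 3: 190 + 90 + 70 = 350
  van 4: 70 + 40 = 110
This matches the lower bound, so 4 is optimal.

4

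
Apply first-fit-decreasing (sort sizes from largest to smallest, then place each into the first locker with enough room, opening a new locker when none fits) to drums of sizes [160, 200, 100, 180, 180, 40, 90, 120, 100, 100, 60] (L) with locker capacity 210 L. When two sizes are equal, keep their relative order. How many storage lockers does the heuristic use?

7

Sorted descending: 200, 180, 180, 160, 120, 100, 100, 100, 90, 60, 40.
  200 → locker 1 (new)  [load 200/210]
  180 → locker 2 (new)  [load 180/210]
  180 → locker 3 (new)  [load 180/210]
  160 → locker 4 (new)  [load 160/210]
  120 → locker 5 (new)  [load 120/210]
  100 → locker 6 (new)  [load 100/210]
  100 → locker 6  [load 200/210]
  100 → locker 7 (new)  [load 100/210]
  90 → locker 5  [load 210/210]
  60 → locker 7  [load 160/210]
  40 → locker 4  [load 200/210]
7 storage lockers opened.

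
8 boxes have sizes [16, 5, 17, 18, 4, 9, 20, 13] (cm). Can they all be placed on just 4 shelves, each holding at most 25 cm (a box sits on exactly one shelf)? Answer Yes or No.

Total = 102 cm; ⌈102/25⌉ = 5.
At least 5 shelves are required, but only 4 are allowed.

No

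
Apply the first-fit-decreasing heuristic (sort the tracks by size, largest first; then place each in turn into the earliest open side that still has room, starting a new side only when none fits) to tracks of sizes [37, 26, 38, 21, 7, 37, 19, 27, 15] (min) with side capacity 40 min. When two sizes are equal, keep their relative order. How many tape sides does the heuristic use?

Sorted descending: 38, 37, 37, 27, 26, 21, 19, 15, 7.
  38 → side 1 (new)  [load 38/40]
  37 → side 2 (new)  [load 37/40]
  37 → side 3 (new)  [load 37/40]
  27 → side 4 (new)  [load 27/40]
  26 → side 5 (new)  [load 26/40]
  21 → side 6 (new)  [load 21/40]
  19 → side 6  [load 40/40]
  15 → side 7 (new)  [load 15/40]
  7 → side 4  [load 34/40]
7 tape sides opened.

7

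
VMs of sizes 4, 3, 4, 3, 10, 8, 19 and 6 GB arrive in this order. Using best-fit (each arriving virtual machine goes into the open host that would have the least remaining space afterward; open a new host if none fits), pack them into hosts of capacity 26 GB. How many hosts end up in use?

3

  4 → host 1 (new)  [load 4/26]
  3 → host 1  [load 7/26]
  4 → host 1  [load 11/26]
  3 → host 1  [load 14/26]
  10 → host 1  [load 24/26]
  8 → host 2 (new)  [load 8/26]
  19 → host 3 (new)  [load 19/26]
  6 → host 3  [load 25/26]
3 hosts opened.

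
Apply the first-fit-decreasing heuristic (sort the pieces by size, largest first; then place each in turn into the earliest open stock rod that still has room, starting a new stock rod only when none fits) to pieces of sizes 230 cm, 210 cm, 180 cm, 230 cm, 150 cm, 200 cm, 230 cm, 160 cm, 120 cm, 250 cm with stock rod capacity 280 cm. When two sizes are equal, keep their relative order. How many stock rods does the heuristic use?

9

Sorted descending: 250, 230, 230, 230, 210, 200, 180, 160, 150, 120.
  250 → stock rod 1 (new)  [load 250/280]
  230 → stock rod 2 (new)  [load 230/280]
  230 → stock rod 3 (new)  [load 230/280]
  230 → stock rod 4 (new)  [load 230/280]
  210 → stock rod 5 (new)  [load 210/280]
  200 → stock rod 6 (new)  [load 200/280]
  180 → stock rod 7 (new)  [load 180/280]
  160 → stock rod 8 (new)  [load 160/280]
  150 → stock rod 9 (new)  [load 150/280]
  120 → stock rod 8  [load 280/280]
9 stock rods opened.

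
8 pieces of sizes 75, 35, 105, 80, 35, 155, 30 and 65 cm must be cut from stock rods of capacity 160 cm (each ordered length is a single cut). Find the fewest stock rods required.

4

Total = 155 + 105 + 80 + 75 + 65 + 35 + 35 + 30 = 580 cm.
Lower bound: ⌈580/160⌉ = 4 stock rods.
A packing using 4 stock rods:
  stock rod 1: 155 = 155
  stock rod 2: 105 + 35 = 140
  stock rod 3: 80 + 75 = 155
  stock rod 4: 65 + 35 + 30 = 130
This matches the lower bound, so 4 is optimal.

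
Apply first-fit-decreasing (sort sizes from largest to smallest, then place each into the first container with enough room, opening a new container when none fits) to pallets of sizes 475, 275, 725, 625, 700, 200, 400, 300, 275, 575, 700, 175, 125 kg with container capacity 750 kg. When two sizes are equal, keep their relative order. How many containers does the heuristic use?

8

Sorted descending: 725, 700, 700, 625, 575, 475, 400, 300, 275, 275, 200, 175, 125.
  725 → container 1 (new)  [load 725/750]
  700 → container 2 (new)  [load 700/750]
  700 → container 3 (new)  [load 700/750]
  625 → container 4 (new)  [load 625/750]
  575 → container 5 (new)  [load 575/750]
  475 → container 6 (new)  [load 475/750]
  400 → container 7 (new)  [load 400/750]
  300 → container 7  [load 700/750]
  275 → container 6  [load 750/750]
  275 → container 8 (new)  [load 275/750]
  200 → container 8  [load 475/750]
  175 → container 5  [load 750/750]
  125 → container 4  [load 750/750]
8 containers opened.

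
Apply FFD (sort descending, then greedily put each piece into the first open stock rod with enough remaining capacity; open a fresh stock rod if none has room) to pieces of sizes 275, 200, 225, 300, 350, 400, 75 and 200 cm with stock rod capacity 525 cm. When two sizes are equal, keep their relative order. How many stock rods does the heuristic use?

Sorted descending: 400, 350, 300, 275, 225, 200, 200, 75.
  400 → stock rod 1 (new)  [load 400/525]
  350 → stock rod 2 (new)  [load 350/525]
  300 → stock rod 3 (new)  [load 300/525]
  275 → stock rod 4 (new)  [load 275/525]
  225 → stock rod 3  [load 525/525]
  200 → stock rod 4  [load 475/525]
  200 → stock rod 5 (new)  [load 200/525]
  75 → stock rod 1  [load 475/525]
5 stock rods opened.

5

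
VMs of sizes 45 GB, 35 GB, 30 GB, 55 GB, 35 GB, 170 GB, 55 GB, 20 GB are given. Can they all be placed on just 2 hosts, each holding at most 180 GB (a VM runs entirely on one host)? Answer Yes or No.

No

Total = 445 GB; ⌈445/180⌉ = 3.
At least 3 hosts are required, but only 2 are allowed.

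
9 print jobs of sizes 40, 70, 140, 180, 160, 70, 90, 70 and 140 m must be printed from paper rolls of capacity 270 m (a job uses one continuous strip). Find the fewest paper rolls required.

Total = 180 + 160 + 140 + 140 + 90 + 70 + 70 + 70 + 40 = 960 m.
Lower bound: ⌈960/270⌉ = 4 paper rolls.
A packing using 4 paper rolls:
  roll 1: 180 + 90 = 270
  roll 2: 160 + 70 + 40 = 270
  roll 3: 140 + 70 = 210
  roll 4: 140 + 70 = 210
This matches the lower bound, so 4 is optimal.

4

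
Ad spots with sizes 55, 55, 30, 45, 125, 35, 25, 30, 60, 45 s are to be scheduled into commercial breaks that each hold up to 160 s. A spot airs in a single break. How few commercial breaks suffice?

Total = 125 + 60 + 55 + 55 + 45 + 45 + 35 + 30 + 30 + 25 = 505 s.
Lower bound: ⌈505/160⌉ = 4 commercial breaks.
A packing using 4 commercial breaks:
  break 1: 125 + 35 = 160
  break 2: 60 + 55 + 45 = 160
  break 3: 55 + 45 + 30 + 30 = 160
  break 4: 25 = 25
This matches the lower bound, so 4 is optimal.

4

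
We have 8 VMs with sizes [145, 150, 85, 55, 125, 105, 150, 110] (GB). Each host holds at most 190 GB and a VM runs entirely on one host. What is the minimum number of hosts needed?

6

Total = 150 + 150 + 145 + 125 + 110 + 105 + 85 + 55 = 925 GB.
Lower bound: ⌈925/190⌉ = 5 hosts.
Also, 6 VMs each exceed 95 GB, and no two of those can share a host, so at least 6 hosts are needed.
A packing using 6 hosts:
  host 1: 150 = 150
  host 2: 150 = 150
  host 3: 145 = 145
  host 4: 125 + 55 = 180
  host 5: 110 = 110
  host 6: 105 + 85 = 190
This matches the lower bound, so 6 is optimal.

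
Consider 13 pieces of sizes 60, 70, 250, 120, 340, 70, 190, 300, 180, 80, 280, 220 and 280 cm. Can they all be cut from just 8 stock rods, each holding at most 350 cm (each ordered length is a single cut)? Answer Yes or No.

Yes

A valid assignment using 8 stock rods:
  stock rod 1: 340 = 340
  stock rod 2: 300 = 300
  stock rod 3: 280 + 70 = 350
  stock rod 4: 280 + 70 = 350
  stock rod 5: 250 + 80 = 330
  stock rod 6: 220 + 120 = 340
  stock rod 7: 190 + 60 = 250
  stock rod 8: 180 = 180
Every load is within 350 cm, so 8 stock rods suffice.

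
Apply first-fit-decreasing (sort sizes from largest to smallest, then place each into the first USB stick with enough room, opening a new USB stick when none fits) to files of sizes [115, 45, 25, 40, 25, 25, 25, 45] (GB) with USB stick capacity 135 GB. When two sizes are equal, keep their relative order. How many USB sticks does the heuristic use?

Sorted descending: 115, 45, 45, 40, 25, 25, 25, 25.
  115 → USB stick 1 (new)  [load 115/135]
  45 → USB stick 2 (new)  [load 45/135]
  45 → USB stick 2  [load 90/135]
  40 → USB stick 2  [load 130/135]
  25 → USB stick 3 (new)  [load 25/135]
  25 → USB stick 3  [load 50/135]
  25 → USB stick 3  [load 75/135]
  25 → USB stick 3  [load 100/135]
3 USB sticks opened.

3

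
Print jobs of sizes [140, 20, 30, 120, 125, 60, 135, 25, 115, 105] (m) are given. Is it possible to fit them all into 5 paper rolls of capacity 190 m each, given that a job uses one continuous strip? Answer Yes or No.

No

Total = 875 m; ⌈875/190⌉ = 5.
6 print jobs each exceed half the capacity and cannot share a roll, forcing at least 6 paper rolls.
At least 6 paper rolls are required, but only 5 are allowed.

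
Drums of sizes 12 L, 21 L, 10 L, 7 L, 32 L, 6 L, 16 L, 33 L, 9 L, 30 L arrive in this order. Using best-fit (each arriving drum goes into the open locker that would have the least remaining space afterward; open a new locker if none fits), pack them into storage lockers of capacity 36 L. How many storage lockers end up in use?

6

  12 → locker 1 (new)  [load 12/36]
  21 → locker 1  [load 33/36]
  10 → locker 2 (new)  [load 10/36]
  7 → locker 2  [load 17/36]
  32 → locker 3 (new)  [load 32/36]
  6 → locker 2  [load 23/36]
  16 → locker 4 (new)  [load 16/36]
  33 → locker 5 (new)  [load 33/36]
  9 → locker 2  [load 32/36]
  30 → locker 6 (new)  [load 30/36]
6 storage lockers opened.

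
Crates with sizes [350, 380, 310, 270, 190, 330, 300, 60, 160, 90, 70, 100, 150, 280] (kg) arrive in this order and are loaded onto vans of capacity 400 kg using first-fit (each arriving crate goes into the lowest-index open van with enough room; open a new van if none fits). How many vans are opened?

9

  350 → van 1 (new)  [load 350/400]
  380 → van 2 (new)  [load 380/400]
  310 → van 3 (new)  [load 310/400]
  270 → van 4 (new)  [load 270/400]
  190 → van 5 (new)  [load 190/400]
  330 → van 6 (new)  [load 330/400]
  300 → van 7 (new)  [load 300/400]
  60 → van 3  [load 370/400]
  160 → van 5  [load 350/400]
  90 → van 4  [load 360/400]
  70 → van 6  [load 400/400]
  100 → van 7  [load 400/400]
  150 → van 8 (new)  [load 150/400]
  280 → van 9 (new)  [load 280/400]
9 vans opened.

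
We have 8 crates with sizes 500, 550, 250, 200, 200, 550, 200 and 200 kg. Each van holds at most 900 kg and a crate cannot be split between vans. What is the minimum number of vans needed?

4

Total = 550 + 550 + 500 + 250 + 200 + 200 + 200 + 200 = 2650 kg.
Lower bound: ⌈2650/900⌉ = 3 vans.
A packing using 4 vans:
  van 1: 550 + 250 = 800
  van 2: 550 + 200 = 750
  van 3: 500 + 200 + 200 = 900
  van 4: 200 = 200
No arrangement into 3 vans stays within capacity, so 4 is optimal.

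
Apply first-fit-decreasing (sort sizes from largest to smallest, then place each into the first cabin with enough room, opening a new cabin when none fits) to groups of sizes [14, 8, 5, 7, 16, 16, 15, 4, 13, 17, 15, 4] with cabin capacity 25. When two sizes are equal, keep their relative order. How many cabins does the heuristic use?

7

Sorted descending: 17, 16, 16, 15, 15, 14, 13, 8, 7, 5, 4, 4.
  17 → cabin 1 (new)  [load 17/25]
  16 → cabin 2 (new)  [load 16/25]
  16 → cabin 3 (new)  [load 16/25]
  15 → cabin 4 (new)  [load 15/25]
  15 → cabin 5 (new)  [load 15/25]
  14 → cabin 6 (new)  [load 14/25]
  13 → cabin 7 (new)  [load 13/25]
  8 → cabin 1  [load 25/25]
  7 → cabin 2  [load 23/25]
  5 → cabin 3  [load 21/25]
  4 → cabin 3  [load 25/25]
  4 → cabin 4  [load 19/25]
7 cabins opened.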